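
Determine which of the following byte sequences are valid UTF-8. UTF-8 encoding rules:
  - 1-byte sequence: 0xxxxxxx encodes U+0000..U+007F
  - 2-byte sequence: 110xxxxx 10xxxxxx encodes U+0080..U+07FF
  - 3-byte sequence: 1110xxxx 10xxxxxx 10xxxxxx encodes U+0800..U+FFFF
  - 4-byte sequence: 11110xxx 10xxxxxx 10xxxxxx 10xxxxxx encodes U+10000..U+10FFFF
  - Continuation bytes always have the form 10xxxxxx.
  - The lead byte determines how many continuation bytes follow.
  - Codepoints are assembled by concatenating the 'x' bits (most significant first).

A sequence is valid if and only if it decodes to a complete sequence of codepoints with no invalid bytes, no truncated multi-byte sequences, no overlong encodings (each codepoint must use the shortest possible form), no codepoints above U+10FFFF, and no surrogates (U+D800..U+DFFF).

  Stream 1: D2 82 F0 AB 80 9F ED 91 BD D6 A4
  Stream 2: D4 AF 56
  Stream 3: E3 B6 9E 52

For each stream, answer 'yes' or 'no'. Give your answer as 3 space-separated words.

Answer: yes yes yes

Derivation:
Stream 1: decodes cleanly. VALID
Stream 2: decodes cleanly. VALID
Stream 3: decodes cleanly. VALID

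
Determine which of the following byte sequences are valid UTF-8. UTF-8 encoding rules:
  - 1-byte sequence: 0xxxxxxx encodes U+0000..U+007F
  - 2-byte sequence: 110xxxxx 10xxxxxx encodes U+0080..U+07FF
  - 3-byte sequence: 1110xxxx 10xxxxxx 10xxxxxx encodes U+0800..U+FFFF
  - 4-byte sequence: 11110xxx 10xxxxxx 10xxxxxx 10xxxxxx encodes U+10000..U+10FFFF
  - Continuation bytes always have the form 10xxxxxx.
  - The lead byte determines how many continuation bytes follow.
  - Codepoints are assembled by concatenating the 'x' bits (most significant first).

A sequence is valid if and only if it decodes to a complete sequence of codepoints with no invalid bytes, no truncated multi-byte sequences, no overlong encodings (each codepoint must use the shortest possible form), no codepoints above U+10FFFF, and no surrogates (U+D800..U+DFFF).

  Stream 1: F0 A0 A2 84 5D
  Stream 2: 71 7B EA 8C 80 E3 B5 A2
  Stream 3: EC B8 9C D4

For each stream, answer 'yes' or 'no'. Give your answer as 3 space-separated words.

Stream 1: decodes cleanly. VALID
Stream 2: decodes cleanly. VALID
Stream 3: error at byte offset 4. INVALID

Answer: yes yes no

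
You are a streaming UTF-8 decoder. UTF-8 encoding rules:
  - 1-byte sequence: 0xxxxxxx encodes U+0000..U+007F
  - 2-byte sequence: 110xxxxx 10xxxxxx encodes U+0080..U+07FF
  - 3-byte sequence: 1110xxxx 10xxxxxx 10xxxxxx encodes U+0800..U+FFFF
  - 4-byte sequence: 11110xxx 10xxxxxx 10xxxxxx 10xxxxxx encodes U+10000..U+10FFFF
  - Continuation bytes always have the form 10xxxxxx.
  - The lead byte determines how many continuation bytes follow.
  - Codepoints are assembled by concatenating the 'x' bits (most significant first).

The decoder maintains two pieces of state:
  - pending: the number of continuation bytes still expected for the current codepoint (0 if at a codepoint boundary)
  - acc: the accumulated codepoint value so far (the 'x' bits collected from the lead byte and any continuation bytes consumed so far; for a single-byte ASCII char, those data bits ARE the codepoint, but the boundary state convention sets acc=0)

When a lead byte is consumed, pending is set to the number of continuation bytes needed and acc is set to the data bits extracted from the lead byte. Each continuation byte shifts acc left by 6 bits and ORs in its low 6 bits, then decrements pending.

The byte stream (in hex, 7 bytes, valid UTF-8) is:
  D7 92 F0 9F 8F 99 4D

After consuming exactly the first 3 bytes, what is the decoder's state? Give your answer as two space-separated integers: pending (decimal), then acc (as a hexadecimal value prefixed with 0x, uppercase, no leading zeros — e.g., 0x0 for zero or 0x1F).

Byte[0]=D7: 2-byte lead. pending=1, acc=0x17
Byte[1]=92: continuation. acc=(acc<<6)|0x12=0x5D2, pending=0
Byte[2]=F0: 4-byte lead. pending=3, acc=0x0

Answer: 3 0x0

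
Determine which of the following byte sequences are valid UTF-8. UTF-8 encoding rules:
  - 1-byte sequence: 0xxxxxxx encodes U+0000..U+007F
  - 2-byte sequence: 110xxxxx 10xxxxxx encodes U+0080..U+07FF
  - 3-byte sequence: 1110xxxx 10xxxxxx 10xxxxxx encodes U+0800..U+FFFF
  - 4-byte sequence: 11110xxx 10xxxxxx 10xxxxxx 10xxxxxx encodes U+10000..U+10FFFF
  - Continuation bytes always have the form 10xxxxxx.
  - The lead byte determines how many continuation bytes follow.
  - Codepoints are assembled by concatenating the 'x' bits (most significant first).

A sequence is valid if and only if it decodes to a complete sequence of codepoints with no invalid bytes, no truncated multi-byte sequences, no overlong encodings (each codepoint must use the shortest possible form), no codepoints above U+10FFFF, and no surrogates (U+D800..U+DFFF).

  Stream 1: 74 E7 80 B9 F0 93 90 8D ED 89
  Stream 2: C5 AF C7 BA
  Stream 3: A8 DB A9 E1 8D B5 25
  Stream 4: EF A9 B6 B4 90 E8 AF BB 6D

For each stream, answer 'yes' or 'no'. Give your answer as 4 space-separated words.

Stream 1: error at byte offset 10. INVALID
Stream 2: decodes cleanly. VALID
Stream 3: error at byte offset 0. INVALID
Stream 4: error at byte offset 3. INVALID

Answer: no yes no no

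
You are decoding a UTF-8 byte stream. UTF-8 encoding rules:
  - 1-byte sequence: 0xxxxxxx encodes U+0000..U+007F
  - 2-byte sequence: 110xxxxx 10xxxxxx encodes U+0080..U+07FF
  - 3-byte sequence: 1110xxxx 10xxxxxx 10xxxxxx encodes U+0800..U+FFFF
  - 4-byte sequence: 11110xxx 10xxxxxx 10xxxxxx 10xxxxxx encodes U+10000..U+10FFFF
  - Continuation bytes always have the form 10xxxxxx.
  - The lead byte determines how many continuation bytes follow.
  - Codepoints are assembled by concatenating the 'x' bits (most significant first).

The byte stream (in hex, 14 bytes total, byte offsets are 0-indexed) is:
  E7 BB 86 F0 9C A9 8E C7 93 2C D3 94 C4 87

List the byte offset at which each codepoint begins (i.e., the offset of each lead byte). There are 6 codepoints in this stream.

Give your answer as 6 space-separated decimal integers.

Byte[0]=E7: 3-byte lead, need 2 cont bytes. acc=0x7
Byte[1]=BB: continuation. acc=(acc<<6)|0x3B=0x1FB
Byte[2]=86: continuation. acc=(acc<<6)|0x06=0x7EC6
Completed: cp=U+7EC6 (starts at byte 0)
Byte[3]=F0: 4-byte lead, need 3 cont bytes. acc=0x0
Byte[4]=9C: continuation. acc=(acc<<6)|0x1C=0x1C
Byte[5]=A9: continuation. acc=(acc<<6)|0x29=0x729
Byte[6]=8E: continuation. acc=(acc<<6)|0x0E=0x1CA4E
Completed: cp=U+1CA4E (starts at byte 3)
Byte[7]=C7: 2-byte lead, need 1 cont bytes. acc=0x7
Byte[8]=93: continuation. acc=(acc<<6)|0x13=0x1D3
Completed: cp=U+01D3 (starts at byte 7)
Byte[9]=2C: 1-byte ASCII. cp=U+002C
Byte[10]=D3: 2-byte lead, need 1 cont bytes. acc=0x13
Byte[11]=94: continuation. acc=(acc<<6)|0x14=0x4D4
Completed: cp=U+04D4 (starts at byte 10)
Byte[12]=C4: 2-byte lead, need 1 cont bytes. acc=0x4
Byte[13]=87: continuation. acc=(acc<<6)|0x07=0x107
Completed: cp=U+0107 (starts at byte 12)

Answer: 0 3 7 9 10 12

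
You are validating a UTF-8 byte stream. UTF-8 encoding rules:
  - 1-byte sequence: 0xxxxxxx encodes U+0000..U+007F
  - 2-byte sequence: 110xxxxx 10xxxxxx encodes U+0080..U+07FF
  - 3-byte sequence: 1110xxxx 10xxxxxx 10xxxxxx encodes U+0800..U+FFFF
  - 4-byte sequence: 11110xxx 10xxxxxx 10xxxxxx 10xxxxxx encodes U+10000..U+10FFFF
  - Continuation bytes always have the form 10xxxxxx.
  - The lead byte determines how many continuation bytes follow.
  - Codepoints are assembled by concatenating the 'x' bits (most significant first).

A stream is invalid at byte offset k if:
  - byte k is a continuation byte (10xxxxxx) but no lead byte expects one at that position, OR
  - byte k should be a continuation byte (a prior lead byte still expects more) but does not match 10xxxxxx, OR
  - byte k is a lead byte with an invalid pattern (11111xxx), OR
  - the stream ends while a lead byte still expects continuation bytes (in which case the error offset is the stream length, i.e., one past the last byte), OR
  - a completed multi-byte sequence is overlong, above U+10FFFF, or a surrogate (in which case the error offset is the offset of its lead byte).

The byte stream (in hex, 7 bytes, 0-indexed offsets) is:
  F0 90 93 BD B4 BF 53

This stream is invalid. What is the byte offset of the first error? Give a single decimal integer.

Byte[0]=F0: 4-byte lead, need 3 cont bytes. acc=0x0
Byte[1]=90: continuation. acc=(acc<<6)|0x10=0x10
Byte[2]=93: continuation. acc=(acc<<6)|0x13=0x413
Byte[3]=BD: continuation. acc=(acc<<6)|0x3D=0x104FD
Completed: cp=U+104FD (starts at byte 0)
Byte[4]=B4: INVALID lead byte (not 0xxx/110x/1110/11110)

Answer: 4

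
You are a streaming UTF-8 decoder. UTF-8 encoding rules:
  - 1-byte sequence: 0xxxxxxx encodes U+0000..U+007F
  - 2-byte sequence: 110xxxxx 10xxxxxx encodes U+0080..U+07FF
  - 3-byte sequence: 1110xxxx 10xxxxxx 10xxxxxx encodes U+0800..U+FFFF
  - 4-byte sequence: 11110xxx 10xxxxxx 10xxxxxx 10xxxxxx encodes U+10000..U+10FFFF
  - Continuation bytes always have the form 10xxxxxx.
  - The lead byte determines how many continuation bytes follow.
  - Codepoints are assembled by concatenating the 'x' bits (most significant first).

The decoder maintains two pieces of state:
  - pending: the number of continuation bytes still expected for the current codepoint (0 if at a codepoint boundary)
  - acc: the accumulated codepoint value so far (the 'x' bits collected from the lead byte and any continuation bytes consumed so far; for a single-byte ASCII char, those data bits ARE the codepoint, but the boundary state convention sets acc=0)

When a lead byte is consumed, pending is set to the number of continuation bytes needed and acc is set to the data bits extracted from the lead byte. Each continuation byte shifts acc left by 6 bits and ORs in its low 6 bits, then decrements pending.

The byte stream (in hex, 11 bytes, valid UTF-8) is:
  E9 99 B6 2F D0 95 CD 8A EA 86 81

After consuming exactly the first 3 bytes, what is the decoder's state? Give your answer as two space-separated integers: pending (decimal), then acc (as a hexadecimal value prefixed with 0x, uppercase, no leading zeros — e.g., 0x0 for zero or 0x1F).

Answer: 0 0x9676

Derivation:
Byte[0]=E9: 3-byte lead. pending=2, acc=0x9
Byte[1]=99: continuation. acc=(acc<<6)|0x19=0x259, pending=1
Byte[2]=B6: continuation. acc=(acc<<6)|0x36=0x9676, pending=0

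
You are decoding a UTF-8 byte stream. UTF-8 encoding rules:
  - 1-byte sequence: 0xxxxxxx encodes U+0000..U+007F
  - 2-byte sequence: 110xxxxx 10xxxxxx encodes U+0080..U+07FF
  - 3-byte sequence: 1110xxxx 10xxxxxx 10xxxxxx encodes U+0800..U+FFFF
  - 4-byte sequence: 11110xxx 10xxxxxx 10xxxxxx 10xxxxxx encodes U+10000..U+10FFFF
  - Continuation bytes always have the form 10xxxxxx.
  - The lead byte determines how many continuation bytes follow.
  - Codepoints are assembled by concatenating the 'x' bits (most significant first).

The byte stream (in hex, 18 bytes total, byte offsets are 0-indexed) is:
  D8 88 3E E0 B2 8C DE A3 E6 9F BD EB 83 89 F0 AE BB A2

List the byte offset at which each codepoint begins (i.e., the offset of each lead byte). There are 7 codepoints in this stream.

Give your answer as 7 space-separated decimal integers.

Byte[0]=D8: 2-byte lead, need 1 cont bytes. acc=0x18
Byte[1]=88: continuation. acc=(acc<<6)|0x08=0x608
Completed: cp=U+0608 (starts at byte 0)
Byte[2]=3E: 1-byte ASCII. cp=U+003E
Byte[3]=E0: 3-byte lead, need 2 cont bytes. acc=0x0
Byte[4]=B2: continuation. acc=(acc<<6)|0x32=0x32
Byte[5]=8C: continuation. acc=(acc<<6)|0x0C=0xC8C
Completed: cp=U+0C8C (starts at byte 3)
Byte[6]=DE: 2-byte lead, need 1 cont bytes. acc=0x1E
Byte[7]=A3: continuation. acc=(acc<<6)|0x23=0x7A3
Completed: cp=U+07A3 (starts at byte 6)
Byte[8]=E6: 3-byte lead, need 2 cont bytes. acc=0x6
Byte[9]=9F: continuation. acc=(acc<<6)|0x1F=0x19F
Byte[10]=BD: continuation. acc=(acc<<6)|0x3D=0x67FD
Completed: cp=U+67FD (starts at byte 8)
Byte[11]=EB: 3-byte lead, need 2 cont bytes. acc=0xB
Byte[12]=83: continuation. acc=(acc<<6)|0x03=0x2C3
Byte[13]=89: continuation. acc=(acc<<6)|0x09=0xB0C9
Completed: cp=U+B0C9 (starts at byte 11)
Byte[14]=F0: 4-byte lead, need 3 cont bytes. acc=0x0
Byte[15]=AE: continuation. acc=(acc<<6)|0x2E=0x2E
Byte[16]=BB: continuation. acc=(acc<<6)|0x3B=0xBBB
Byte[17]=A2: continuation. acc=(acc<<6)|0x22=0x2EEE2
Completed: cp=U+2EEE2 (starts at byte 14)

Answer: 0 2 3 6 8 11 14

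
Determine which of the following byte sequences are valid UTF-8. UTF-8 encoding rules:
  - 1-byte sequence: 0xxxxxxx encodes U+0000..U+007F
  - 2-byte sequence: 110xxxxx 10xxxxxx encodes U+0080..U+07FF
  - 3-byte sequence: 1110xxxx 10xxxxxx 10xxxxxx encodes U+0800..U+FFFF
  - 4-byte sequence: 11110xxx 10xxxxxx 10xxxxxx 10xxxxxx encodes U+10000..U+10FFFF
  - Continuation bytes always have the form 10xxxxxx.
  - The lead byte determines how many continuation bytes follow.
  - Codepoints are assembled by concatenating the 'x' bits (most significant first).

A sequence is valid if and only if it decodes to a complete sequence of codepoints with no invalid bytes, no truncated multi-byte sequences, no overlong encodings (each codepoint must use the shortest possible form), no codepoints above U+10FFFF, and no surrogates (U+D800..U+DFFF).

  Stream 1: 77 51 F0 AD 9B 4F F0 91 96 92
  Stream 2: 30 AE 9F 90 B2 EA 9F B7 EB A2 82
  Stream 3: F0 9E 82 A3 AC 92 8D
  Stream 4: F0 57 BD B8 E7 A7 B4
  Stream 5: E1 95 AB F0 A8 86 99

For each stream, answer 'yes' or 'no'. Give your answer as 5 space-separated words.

Stream 1: error at byte offset 5. INVALID
Stream 2: error at byte offset 1. INVALID
Stream 3: error at byte offset 4. INVALID
Stream 4: error at byte offset 1. INVALID
Stream 5: decodes cleanly. VALID

Answer: no no no no yes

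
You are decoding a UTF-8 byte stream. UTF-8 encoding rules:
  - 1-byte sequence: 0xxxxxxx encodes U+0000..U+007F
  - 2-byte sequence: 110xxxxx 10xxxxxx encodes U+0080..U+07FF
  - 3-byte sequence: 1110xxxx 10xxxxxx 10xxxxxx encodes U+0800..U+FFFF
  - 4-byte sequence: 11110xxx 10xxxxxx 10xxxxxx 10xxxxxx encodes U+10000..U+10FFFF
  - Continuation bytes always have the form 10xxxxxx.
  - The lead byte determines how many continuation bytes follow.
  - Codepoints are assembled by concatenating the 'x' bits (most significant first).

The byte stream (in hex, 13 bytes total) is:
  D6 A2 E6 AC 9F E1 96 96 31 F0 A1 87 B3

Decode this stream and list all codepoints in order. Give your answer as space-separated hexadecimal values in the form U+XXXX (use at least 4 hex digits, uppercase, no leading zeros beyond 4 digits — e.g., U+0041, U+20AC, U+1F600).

Answer: U+05A2 U+6B1F U+1596 U+0031 U+211F3

Derivation:
Byte[0]=D6: 2-byte lead, need 1 cont bytes. acc=0x16
Byte[1]=A2: continuation. acc=(acc<<6)|0x22=0x5A2
Completed: cp=U+05A2 (starts at byte 0)
Byte[2]=E6: 3-byte lead, need 2 cont bytes. acc=0x6
Byte[3]=AC: continuation. acc=(acc<<6)|0x2C=0x1AC
Byte[4]=9F: continuation. acc=(acc<<6)|0x1F=0x6B1F
Completed: cp=U+6B1F (starts at byte 2)
Byte[5]=E1: 3-byte lead, need 2 cont bytes. acc=0x1
Byte[6]=96: continuation. acc=(acc<<6)|0x16=0x56
Byte[7]=96: continuation. acc=(acc<<6)|0x16=0x1596
Completed: cp=U+1596 (starts at byte 5)
Byte[8]=31: 1-byte ASCII. cp=U+0031
Byte[9]=F0: 4-byte lead, need 3 cont bytes. acc=0x0
Byte[10]=A1: continuation. acc=(acc<<6)|0x21=0x21
Byte[11]=87: continuation. acc=(acc<<6)|0x07=0x847
Byte[12]=B3: continuation. acc=(acc<<6)|0x33=0x211F3
Completed: cp=U+211F3 (starts at byte 9)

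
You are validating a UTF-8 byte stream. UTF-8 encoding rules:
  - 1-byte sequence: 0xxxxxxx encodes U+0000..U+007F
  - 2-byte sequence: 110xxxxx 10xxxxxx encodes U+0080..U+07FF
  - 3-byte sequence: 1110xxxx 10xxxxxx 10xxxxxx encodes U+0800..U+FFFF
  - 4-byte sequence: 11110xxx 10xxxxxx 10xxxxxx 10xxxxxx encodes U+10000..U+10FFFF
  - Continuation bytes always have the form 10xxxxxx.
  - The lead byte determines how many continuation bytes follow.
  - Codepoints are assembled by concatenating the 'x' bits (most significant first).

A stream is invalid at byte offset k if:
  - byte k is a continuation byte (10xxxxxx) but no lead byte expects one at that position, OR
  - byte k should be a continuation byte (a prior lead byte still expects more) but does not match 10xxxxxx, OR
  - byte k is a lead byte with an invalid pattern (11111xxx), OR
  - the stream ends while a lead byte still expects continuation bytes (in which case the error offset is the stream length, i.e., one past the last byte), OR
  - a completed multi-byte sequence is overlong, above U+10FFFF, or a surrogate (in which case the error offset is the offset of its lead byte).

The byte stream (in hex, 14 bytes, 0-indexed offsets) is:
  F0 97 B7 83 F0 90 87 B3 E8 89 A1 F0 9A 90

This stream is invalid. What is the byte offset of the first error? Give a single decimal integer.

Answer: 14

Derivation:
Byte[0]=F0: 4-byte lead, need 3 cont bytes. acc=0x0
Byte[1]=97: continuation. acc=(acc<<6)|0x17=0x17
Byte[2]=B7: continuation. acc=(acc<<6)|0x37=0x5F7
Byte[3]=83: continuation. acc=(acc<<6)|0x03=0x17DC3
Completed: cp=U+17DC3 (starts at byte 0)
Byte[4]=F0: 4-byte lead, need 3 cont bytes. acc=0x0
Byte[5]=90: continuation. acc=(acc<<6)|0x10=0x10
Byte[6]=87: continuation. acc=(acc<<6)|0x07=0x407
Byte[7]=B3: continuation. acc=(acc<<6)|0x33=0x101F3
Completed: cp=U+101F3 (starts at byte 4)
Byte[8]=E8: 3-byte lead, need 2 cont bytes. acc=0x8
Byte[9]=89: continuation. acc=(acc<<6)|0x09=0x209
Byte[10]=A1: continuation. acc=(acc<<6)|0x21=0x8261
Completed: cp=U+8261 (starts at byte 8)
Byte[11]=F0: 4-byte lead, need 3 cont bytes. acc=0x0
Byte[12]=9A: continuation. acc=(acc<<6)|0x1A=0x1A
Byte[13]=90: continuation. acc=(acc<<6)|0x10=0x690
Byte[14]: stream ended, expected continuation. INVALID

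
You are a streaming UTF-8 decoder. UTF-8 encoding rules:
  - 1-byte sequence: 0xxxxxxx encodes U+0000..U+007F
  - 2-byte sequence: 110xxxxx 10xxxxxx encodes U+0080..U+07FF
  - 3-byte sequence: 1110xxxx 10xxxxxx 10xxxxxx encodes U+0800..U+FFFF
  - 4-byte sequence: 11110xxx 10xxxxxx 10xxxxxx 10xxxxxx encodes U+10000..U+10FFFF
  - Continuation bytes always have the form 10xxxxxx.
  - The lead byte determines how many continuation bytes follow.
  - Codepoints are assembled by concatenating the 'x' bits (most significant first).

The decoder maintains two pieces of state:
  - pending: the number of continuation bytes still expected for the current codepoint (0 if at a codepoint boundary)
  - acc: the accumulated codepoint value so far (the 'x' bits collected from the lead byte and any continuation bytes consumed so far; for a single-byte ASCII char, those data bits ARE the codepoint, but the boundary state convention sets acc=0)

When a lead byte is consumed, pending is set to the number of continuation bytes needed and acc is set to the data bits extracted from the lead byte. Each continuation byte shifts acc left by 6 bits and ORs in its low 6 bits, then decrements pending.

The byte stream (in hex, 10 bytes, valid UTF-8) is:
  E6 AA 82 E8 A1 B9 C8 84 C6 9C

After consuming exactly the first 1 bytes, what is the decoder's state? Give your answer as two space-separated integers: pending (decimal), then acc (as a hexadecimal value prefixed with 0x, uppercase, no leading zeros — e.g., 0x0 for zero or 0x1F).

Answer: 2 0x6

Derivation:
Byte[0]=E6: 3-byte lead. pending=2, acc=0x6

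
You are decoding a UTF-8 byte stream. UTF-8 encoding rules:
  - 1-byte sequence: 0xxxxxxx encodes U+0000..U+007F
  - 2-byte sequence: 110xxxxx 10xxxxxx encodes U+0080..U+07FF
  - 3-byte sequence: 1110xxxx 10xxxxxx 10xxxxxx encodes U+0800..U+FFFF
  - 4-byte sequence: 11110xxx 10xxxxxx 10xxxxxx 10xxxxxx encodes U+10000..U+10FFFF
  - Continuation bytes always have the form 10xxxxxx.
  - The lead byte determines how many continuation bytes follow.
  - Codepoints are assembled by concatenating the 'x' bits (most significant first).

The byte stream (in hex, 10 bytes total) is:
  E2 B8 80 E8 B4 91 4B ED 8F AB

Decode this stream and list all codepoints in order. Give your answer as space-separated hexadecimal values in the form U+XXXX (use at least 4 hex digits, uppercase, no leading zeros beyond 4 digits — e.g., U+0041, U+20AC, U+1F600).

Byte[0]=E2: 3-byte lead, need 2 cont bytes. acc=0x2
Byte[1]=B8: continuation. acc=(acc<<6)|0x38=0xB8
Byte[2]=80: continuation. acc=(acc<<6)|0x00=0x2E00
Completed: cp=U+2E00 (starts at byte 0)
Byte[3]=E8: 3-byte lead, need 2 cont bytes. acc=0x8
Byte[4]=B4: continuation. acc=(acc<<6)|0x34=0x234
Byte[5]=91: continuation. acc=(acc<<6)|0x11=0x8D11
Completed: cp=U+8D11 (starts at byte 3)
Byte[6]=4B: 1-byte ASCII. cp=U+004B
Byte[7]=ED: 3-byte lead, need 2 cont bytes. acc=0xD
Byte[8]=8F: continuation. acc=(acc<<6)|0x0F=0x34F
Byte[9]=AB: continuation. acc=(acc<<6)|0x2B=0xD3EB
Completed: cp=U+D3EB (starts at byte 7)

Answer: U+2E00 U+8D11 U+004B U+D3EB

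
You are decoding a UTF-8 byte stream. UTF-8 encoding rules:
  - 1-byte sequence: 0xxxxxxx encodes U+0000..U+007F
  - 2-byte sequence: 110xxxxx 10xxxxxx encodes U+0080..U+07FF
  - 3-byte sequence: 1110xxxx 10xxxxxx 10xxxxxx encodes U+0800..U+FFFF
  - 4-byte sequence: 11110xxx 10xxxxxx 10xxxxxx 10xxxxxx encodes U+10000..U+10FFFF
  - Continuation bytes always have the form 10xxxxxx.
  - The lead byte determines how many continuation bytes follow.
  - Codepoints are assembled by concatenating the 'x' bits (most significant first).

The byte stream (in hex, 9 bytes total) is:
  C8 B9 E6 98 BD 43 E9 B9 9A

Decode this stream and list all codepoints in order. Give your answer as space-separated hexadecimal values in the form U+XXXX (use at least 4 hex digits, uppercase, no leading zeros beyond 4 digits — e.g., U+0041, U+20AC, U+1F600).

Byte[0]=C8: 2-byte lead, need 1 cont bytes. acc=0x8
Byte[1]=B9: continuation. acc=(acc<<6)|0x39=0x239
Completed: cp=U+0239 (starts at byte 0)
Byte[2]=E6: 3-byte lead, need 2 cont bytes. acc=0x6
Byte[3]=98: continuation. acc=(acc<<6)|0x18=0x198
Byte[4]=BD: continuation. acc=(acc<<6)|0x3D=0x663D
Completed: cp=U+663D (starts at byte 2)
Byte[5]=43: 1-byte ASCII. cp=U+0043
Byte[6]=E9: 3-byte lead, need 2 cont bytes. acc=0x9
Byte[7]=B9: continuation. acc=(acc<<6)|0x39=0x279
Byte[8]=9A: continuation. acc=(acc<<6)|0x1A=0x9E5A
Completed: cp=U+9E5A (starts at byte 6)

Answer: U+0239 U+663D U+0043 U+9E5A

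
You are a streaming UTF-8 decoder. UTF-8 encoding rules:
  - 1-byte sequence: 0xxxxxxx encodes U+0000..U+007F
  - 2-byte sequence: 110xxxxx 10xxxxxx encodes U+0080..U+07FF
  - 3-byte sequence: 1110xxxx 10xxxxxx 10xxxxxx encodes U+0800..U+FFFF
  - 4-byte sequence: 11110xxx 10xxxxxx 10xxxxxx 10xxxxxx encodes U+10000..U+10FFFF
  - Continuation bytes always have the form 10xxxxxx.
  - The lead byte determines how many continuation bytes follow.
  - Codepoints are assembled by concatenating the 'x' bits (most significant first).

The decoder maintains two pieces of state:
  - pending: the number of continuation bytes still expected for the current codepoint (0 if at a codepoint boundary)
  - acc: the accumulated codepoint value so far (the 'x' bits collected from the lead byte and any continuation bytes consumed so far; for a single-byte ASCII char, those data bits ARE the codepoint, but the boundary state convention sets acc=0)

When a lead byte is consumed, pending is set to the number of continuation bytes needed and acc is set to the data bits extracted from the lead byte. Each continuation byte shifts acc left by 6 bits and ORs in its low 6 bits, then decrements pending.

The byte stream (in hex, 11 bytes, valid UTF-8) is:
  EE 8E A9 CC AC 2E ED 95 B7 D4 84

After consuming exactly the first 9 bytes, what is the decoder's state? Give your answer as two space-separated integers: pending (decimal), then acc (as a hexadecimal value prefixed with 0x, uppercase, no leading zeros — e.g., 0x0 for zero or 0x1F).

Byte[0]=EE: 3-byte lead. pending=2, acc=0xE
Byte[1]=8E: continuation. acc=(acc<<6)|0x0E=0x38E, pending=1
Byte[2]=A9: continuation. acc=(acc<<6)|0x29=0xE3A9, pending=0
Byte[3]=CC: 2-byte lead. pending=1, acc=0xC
Byte[4]=AC: continuation. acc=(acc<<6)|0x2C=0x32C, pending=0
Byte[5]=2E: 1-byte. pending=0, acc=0x0
Byte[6]=ED: 3-byte lead. pending=2, acc=0xD
Byte[7]=95: continuation. acc=(acc<<6)|0x15=0x355, pending=1
Byte[8]=B7: continuation. acc=(acc<<6)|0x37=0xD577, pending=0

Answer: 0 0xD577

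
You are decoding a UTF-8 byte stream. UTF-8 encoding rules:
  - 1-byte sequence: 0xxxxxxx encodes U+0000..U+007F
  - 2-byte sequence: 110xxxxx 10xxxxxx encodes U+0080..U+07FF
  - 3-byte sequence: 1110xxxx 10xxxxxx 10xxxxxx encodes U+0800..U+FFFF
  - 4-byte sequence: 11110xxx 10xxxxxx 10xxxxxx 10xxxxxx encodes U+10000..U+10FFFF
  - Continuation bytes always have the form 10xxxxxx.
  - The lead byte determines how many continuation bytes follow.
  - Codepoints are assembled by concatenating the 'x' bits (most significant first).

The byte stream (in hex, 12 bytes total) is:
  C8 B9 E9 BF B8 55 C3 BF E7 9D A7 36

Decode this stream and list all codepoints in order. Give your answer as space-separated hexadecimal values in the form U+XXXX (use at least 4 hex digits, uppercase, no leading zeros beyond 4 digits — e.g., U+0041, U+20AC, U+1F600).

Byte[0]=C8: 2-byte lead, need 1 cont bytes. acc=0x8
Byte[1]=B9: continuation. acc=(acc<<6)|0x39=0x239
Completed: cp=U+0239 (starts at byte 0)
Byte[2]=E9: 3-byte lead, need 2 cont bytes. acc=0x9
Byte[3]=BF: continuation. acc=(acc<<6)|0x3F=0x27F
Byte[4]=B8: continuation. acc=(acc<<6)|0x38=0x9FF8
Completed: cp=U+9FF8 (starts at byte 2)
Byte[5]=55: 1-byte ASCII. cp=U+0055
Byte[6]=C3: 2-byte lead, need 1 cont bytes. acc=0x3
Byte[7]=BF: continuation. acc=(acc<<6)|0x3F=0xFF
Completed: cp=U+00FF (starts at byte 6)
Byte[8]=E7: 3-byte lead, need 2 cont bytes. acc=0x7
Byte[9]=9D: continuation. acc=(acc<<6)|0x1D=0x1DD
Byte[10]=A7: continuation. acc=(acc<<6)|0x27=0x7767
Completed: cp=U+7767 (starts at byte 8)
Byte[11]=36: 1-byte ASCII. cp=U+0036

Answer: U+0239 U+9FF8 U+0055 U+00FF U+7767 U+0036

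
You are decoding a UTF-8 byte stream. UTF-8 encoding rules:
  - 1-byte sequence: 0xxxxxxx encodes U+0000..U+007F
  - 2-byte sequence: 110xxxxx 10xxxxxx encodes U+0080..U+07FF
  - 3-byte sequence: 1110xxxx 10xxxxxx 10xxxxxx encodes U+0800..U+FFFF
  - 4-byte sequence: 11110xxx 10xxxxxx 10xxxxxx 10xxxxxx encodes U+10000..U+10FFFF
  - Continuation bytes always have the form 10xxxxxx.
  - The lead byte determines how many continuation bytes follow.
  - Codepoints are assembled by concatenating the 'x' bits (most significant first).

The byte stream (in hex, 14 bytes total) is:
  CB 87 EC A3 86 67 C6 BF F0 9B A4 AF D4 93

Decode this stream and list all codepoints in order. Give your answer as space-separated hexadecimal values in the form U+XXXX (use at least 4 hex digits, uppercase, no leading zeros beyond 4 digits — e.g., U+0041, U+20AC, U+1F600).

Byte[0]=CB: 2-byte lead, need 1 cont bytes. acc=0xB
Byte[1]=87: continuation. acc=(acc<<6)|0x07=0x2C7
Completed: cp=U+02C7 (starts at byte 0)
Byte[2]=EC: 3-byte lead, need 2 cont bytes. acc=0xC
Byte[3]=A3: continuation. acc=(acc<<6)|0x23=0x323
Byte[4]=86: continuation. acc=(acc<<6)|0x06=0xC8C6
Completed: cp=U+C8C6 (starts at byte 2)
Byte[5]=67: 1-byte ASCII. cp=U+0067
Byte[6]=C6: 2-byte lead, need 1 cont bytes. acc=0x6
Byte[7]=BF: continuation. acc=(acc<<6)|0x3F=0x1BF
Completed: cp=U+01BF (starts at byte 6)
Byte[8]=F0: 4-byte lead, need 3 cont bytes. acc=0x0
Byte[9]=9B: continuation. acc=(acc<<6)|0x1B=0x1B
Byte[10]=A4: continuation. acc=(acc<<6)|0x24=0x6E4
Byte[11]=AF: continuation. acc=(acc<<6)|0x2F=0x1B92F
Completed: cp=U+1B92F (starts at byte 8)
Byte[12]=D4: 2-byte lead, need 1 cont bytes. acc=0x14
Byte[13]=93: continuation. acc=(acc<<6)|0x13=0x513
Completed: cp=U+0513 (starts at byte 12)

Answer: U+02C7 U+C8C6 U+0067 U+01BF U+1B92F U+0513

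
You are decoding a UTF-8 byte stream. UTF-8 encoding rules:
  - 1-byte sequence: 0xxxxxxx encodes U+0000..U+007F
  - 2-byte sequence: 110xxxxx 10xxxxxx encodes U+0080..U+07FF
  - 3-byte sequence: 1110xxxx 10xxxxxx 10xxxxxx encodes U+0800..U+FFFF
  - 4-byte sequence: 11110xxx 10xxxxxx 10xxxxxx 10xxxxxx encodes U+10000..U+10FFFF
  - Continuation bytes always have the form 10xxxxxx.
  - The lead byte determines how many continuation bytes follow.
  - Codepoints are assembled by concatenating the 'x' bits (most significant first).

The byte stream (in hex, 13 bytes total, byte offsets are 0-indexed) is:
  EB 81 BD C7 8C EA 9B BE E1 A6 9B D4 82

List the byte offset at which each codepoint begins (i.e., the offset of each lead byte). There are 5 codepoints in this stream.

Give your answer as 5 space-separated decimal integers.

Answer: 0 3 5 8 11

Derivation:
Byte[0]=EB: 3-byte lead, need 2 cont bytes. acc=0xB
Byte[1]=81: continuation. acc=(acc<<6)|0x01=0x2C1
Byte[2]=BD: continuation. acc=(acc<<6)|0x3D=0xB07D
Completed: cp=U+B07D (starts at byte 0)
Byte[3]=C7: 2-byte lead, need 1 cont bytes. acc=0x7
Byte[4]=8C: continuation. acc=(acc<<6)|0x0C=0x1CC
Completed: cp=U+01CC (starts at byte 3)
Byte[5]=EA: 3-byte lead, need 2 cont bytes. acc=0xA
Byte[6]=9B: continuation. acc=(acc<<6)|0x1B=0x29B
Byte[7]=BE: continuation. acc=(acc<<6)|0x3E=0xA6FE
Completed: cp=U+A6FE (starts at byte 5)
Byte[8]=E1: 3-byte lead, need 2 cont bytes. acc=0x1
Byte[9]=A6: continuation. acc=(acc<<6)|0x26=0x66
Byte[10]=9B: continuation. acc=(acc<<6)|0x1B=0x199B
Completed: cp=U+199B (starts at byte 8)
Byte[11]=D4: 2-byte lead, need 1 cont bytes. acc=0x14
Byte[12]=82: continuation. acc=(acc<<6)|0x02=0x502
Completed: cp=U+0502 (starts at byte 11)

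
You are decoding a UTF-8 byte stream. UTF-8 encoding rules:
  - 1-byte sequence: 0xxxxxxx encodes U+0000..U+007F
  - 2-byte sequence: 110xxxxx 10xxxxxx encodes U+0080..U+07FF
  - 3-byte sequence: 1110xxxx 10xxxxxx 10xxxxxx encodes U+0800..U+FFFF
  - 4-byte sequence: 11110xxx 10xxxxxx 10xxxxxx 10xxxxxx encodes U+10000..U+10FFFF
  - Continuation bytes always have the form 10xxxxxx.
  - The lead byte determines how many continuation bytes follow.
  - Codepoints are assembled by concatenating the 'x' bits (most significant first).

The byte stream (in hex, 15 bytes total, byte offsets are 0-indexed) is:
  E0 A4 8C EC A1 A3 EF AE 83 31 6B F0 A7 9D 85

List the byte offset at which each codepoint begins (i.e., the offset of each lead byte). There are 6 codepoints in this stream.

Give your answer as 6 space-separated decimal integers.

Byte[0]=E0: 3-byte lead, need 2 cont bytes. acc=0x0
Byte[1]=A4: continuation. acc=(acc<<6)|0x24=0x24
Byte[2]=8C: continuation. acc=(acc<<6)|0x0C=0x90C
Completed: cp=U+090C (starts at byte 0)
Byte[3]=EC: 3-byte lead, need 2 cont bytes. acc=0xC
Byte[4]=A1: continuation. acc=(acc<<6)|0x21=0x321
Byte[5]=A3: continuation. acc=(acc<<6)|0x23=0xC863
Completed: cp=U+C863 (starts at byte 3)
Byte[6]=EF: 3-byte lead, need 2 cont bytes. acc=0xF
Byte[7]=AE: continuation. acc=(acc<<6)|0x2E=0x3EE
Byte[8]=83: continuation. acc=(acc<<6)|0x03=0xFB83
Completed: cp=U+FB83 (starts at byte 6)
Byte[9]=31: 1-byte ASCII. cp=U+0031
Byte[10]=6B: 1-byte ASCII. cp=U+006B
Byte[11]=F0: 4-byte lead, need 3 cont bytes. acc=0x0
Byte[12]=A7: continuation. acc=(acc<<6)|0x27=0x27
Byte[13]=9D: continuation. acc=(acc<<6)|0x1D=0x9DD
Byte[14]=85: continuation. acc=(acc<<6)|0x05=0x27745
Completed: cp=U+27745 (starts at byte 11)

Answer: 0 3 6 9 10 11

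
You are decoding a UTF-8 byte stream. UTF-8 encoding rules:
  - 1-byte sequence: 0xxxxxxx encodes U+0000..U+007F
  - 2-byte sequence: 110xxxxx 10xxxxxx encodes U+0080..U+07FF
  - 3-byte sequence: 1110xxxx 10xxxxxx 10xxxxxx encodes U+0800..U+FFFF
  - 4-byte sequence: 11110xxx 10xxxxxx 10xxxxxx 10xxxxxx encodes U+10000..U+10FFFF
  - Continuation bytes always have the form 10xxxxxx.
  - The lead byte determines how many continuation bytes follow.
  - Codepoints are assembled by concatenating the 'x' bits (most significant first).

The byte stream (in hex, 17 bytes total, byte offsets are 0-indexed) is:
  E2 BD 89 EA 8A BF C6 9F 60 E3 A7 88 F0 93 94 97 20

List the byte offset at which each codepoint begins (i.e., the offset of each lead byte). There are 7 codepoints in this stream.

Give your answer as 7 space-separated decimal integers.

Byte[0]=E2: 3-byte lead, need 2 cont bytes. acc=0x2
Byte[1]=BD: continuation. acc=(acc<<6)|0x3D=0xBD
Byte[2]=89: continuation. acc=(acc<<6)|0x09=0x2F49
Completed: cp=U+2F49 (starts at byte 0)
Byte[3]=EA: 3-byte lead, need 2 cont bytes. acc=0xA
Byte[4]=8A: continuation. acc=(acc<<6)|0x0A=0x28A
Byte[5]=BF: continuation. acc=(acc<<6)|0x3F=0xA2BF
Completed: cp=U+A2BF (starts at byte 3)
Byte[6]=C6: 2-byte lead, need 1 cont bytes. acc=0x6
Byte[7]=9F: continuation. acc=(acc<<6)|0x1F=0x19F
Completed: cp=U+019F (starts at byte 6)
Byte[8]=60: 1-byte ASCII. cp=U+0060
Byte[9]=E3: 3-byte lead, need 2 cont bytes. acc=0x3
Byte[10]=A7: continuation. acc=(acc<<6)|0x27=0xE7
Byte[11]=88: continuation. acc=(acc<<6)|0x08=0x39C8
Completed: cp=U+39C8 (starts at byte 9)
Byte[12]=F0: 4-byte lead, need 3 cont bytes. acc=0x0
Byte[13]=93: continuation. acc=(acc<<6)|0x13=0x13
Byte[14]=94: continuation. acc=(acc<<6)|0x14=0x4D4
Byte[15]=97: continuation. acc=(acc<<6)|0x17=0x13517
Completed: cp=U+13517 (starts at byte 12)
Byte[16]=20: 1-byte ASCII. cp=U+0020

Answer: 0 3 6 8 9 12 16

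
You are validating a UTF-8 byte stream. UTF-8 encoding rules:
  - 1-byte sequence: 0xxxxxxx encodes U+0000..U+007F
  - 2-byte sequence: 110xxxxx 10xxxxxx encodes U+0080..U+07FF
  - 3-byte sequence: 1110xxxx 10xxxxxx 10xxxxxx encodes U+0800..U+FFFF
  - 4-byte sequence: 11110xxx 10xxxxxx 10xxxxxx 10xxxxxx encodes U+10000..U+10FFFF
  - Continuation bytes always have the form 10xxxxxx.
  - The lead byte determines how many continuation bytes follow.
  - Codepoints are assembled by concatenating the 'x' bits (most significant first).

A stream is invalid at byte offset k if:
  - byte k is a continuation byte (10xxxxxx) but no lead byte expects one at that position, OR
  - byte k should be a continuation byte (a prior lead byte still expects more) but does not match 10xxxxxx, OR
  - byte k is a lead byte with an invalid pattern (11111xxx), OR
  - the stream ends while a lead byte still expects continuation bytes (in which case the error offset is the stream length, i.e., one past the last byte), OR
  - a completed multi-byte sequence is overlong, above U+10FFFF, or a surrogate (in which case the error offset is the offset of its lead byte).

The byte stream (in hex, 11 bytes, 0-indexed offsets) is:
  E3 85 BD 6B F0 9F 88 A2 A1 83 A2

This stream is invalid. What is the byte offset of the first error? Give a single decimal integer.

Answer: 8

Derivation:
Byte[0]=E3: 3-byte lead, need 2 cont bytes. acc=0x3
Byte[1]=85: continuation. acc=(acc<<6)|0x05=0xC5
Byte[2]=BD: continuation. acc=(acc<<6)|0x3D=0x317D
Completed: cp=U+317D (starts at byte 0)
Byte[3]=6B: 1-byte ASCII. cp=U+006B
Byte[4]=F0: 4-byte lead, need 3 cont bytes. acc=0x0
Byte[5]=9F: continuation. acc=(acc<<6)|0x1F=0x1F
Byte[6]=88: continuation. acc=(acc<<6)|0x08=0x7C8
Byte[7]=A2: continuation. acc=(acc<<6)|0x22=0x1F222
Completed: cp=U+1F222 (starts at byte 4)
Byte[8]=A1: INVALID lead byte (not 0xxx/110x/1110/11110)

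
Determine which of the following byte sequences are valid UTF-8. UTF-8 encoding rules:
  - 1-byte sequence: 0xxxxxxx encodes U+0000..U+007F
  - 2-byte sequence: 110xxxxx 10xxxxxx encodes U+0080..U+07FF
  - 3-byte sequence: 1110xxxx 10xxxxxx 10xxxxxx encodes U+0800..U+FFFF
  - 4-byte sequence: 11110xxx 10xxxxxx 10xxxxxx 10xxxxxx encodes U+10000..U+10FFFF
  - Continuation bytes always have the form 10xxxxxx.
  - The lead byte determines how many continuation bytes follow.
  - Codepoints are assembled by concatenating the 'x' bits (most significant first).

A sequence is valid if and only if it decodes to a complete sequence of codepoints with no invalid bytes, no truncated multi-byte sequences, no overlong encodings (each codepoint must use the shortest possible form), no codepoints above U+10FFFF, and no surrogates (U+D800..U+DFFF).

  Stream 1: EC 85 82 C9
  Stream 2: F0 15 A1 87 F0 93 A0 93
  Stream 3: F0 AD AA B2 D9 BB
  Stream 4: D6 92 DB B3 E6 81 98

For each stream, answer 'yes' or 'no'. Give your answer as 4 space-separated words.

Stream 1: error at byte offset 4. INVALID
Stream 2: error at byte offset 1. INVALID
Stream 3: decodes cleanly. VALID
Stream 4: decodes cleanly. VALID

Answer: no no yes yes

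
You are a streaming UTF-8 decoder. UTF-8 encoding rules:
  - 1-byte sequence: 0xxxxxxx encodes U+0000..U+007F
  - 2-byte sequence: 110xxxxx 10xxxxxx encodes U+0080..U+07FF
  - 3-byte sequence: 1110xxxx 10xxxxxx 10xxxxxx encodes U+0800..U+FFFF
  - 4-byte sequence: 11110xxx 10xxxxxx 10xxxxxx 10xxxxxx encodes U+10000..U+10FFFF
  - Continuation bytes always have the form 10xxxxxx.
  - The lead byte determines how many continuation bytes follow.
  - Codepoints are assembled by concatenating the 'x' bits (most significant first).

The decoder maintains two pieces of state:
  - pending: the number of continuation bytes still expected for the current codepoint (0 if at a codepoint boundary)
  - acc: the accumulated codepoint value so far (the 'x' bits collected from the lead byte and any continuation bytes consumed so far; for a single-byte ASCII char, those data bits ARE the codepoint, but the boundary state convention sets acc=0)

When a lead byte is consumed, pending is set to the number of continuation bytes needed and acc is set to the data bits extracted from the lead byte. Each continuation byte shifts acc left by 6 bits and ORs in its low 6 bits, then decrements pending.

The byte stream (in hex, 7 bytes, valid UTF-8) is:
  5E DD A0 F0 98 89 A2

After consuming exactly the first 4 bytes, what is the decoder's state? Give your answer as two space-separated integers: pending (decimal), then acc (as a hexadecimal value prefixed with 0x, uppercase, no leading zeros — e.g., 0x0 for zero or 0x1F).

Byte[0]=5E: 1-byte. pending=0, acc=0x0
Byte[1]=DD: 2-byte lead. pending=1, acc=0x1D
Byte[2]=A0: continuation. acc=(acc<<6)|0x20=0x760, pending=0
Byte[3]=F0: 4-byte lead. pending=3, acc=0x0

Answer: 3 0x0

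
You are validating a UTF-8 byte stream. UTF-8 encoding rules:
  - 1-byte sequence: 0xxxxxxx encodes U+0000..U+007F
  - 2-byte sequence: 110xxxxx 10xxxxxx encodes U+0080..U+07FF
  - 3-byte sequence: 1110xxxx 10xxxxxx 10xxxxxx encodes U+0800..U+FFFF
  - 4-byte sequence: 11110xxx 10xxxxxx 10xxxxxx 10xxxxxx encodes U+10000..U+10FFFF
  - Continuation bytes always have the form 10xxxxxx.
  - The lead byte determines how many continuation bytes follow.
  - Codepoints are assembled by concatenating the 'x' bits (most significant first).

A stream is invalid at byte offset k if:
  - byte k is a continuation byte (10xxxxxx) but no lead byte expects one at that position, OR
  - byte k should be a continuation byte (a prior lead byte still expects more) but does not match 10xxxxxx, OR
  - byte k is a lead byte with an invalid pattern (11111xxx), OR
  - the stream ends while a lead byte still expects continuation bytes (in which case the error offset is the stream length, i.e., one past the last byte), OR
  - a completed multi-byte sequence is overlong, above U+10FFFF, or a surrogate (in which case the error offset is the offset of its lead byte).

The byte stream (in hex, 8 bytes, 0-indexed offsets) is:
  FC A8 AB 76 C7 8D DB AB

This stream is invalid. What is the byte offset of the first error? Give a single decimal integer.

Answer: 0

Derivation:
Byte[0]=FC: INVALID lead byte (not 0xxx/110x/1110/11110)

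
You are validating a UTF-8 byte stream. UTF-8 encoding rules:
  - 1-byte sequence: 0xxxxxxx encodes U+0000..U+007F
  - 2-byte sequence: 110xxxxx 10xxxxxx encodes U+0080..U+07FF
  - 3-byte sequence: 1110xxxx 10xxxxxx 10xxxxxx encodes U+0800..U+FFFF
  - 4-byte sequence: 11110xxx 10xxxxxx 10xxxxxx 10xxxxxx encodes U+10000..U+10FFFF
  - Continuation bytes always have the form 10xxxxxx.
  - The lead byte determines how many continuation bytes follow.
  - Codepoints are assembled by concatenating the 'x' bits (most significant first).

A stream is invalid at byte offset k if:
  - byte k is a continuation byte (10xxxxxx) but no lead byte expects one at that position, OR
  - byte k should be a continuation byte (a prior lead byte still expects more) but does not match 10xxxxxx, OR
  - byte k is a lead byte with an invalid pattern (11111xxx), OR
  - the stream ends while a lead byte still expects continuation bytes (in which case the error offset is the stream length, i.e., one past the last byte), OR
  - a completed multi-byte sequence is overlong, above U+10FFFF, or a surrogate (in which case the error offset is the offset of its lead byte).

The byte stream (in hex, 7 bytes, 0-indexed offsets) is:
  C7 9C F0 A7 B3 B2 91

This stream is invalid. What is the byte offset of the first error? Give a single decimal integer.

Byte[0]=C7: 2-byte lead, need 1 cont bytes. acc=0x7
Byte[1]=9C: continuation. acc=(acc<<6)|0x1C=0x1DC
Completed: cp=U+01DC (starts at byte 0)
Byte[2]=F0: 4-byte lead, need 3 cont bytes. acc=0x0
Byte[3]=A7: continuation. acc=(acc<<6)|0x27=0x27
Byte[4]=B3: continuation. acc=(acc<<6)|0x33=0x9F3
Byte[5]=B2: continuation. acc=(acc<<6)|0x32=0x27CF2
Completed: cp=U+27CF2 (starts at byte 2)
Byte[6]=91: INVALID lead byte (not 0xxx/110x/1110/11110)

Answer: 6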